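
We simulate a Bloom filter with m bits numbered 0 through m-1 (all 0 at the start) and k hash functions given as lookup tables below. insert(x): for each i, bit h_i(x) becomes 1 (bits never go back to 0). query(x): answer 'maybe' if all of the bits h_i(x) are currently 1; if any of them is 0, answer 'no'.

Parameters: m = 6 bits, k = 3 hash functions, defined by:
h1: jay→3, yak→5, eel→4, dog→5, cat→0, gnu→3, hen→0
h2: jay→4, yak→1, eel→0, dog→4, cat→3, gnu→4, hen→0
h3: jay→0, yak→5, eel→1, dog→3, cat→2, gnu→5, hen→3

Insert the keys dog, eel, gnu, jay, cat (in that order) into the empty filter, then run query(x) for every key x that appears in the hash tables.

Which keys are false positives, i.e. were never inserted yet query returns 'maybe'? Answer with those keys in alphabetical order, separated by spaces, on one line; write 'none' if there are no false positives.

Start: bits=000000
After insert 'dog': sets bits 3 4 5 -> bits=000111
After insert 'eel': sets bits 0 1 4 -> bits=110111
After insert 'gnu': sets bits 3 4 5 -> bits=110111
After insert 'jay': sets bits 0 3 4 -> bits=110111
After insert 'cat': sets bits 0 2 3 -> bits=111111
Not inserted: hen yak — query each against bits=111111:
query hen: checks bit0=1, bit3=1 (all 1) -> maybe => FALSE POSITIVE
query yak: checks bit1=1, bit5=1 (all 1) -> maybe => FALSE POSITIVE
False positives (alphabetical): hen yak

Answer: hen yak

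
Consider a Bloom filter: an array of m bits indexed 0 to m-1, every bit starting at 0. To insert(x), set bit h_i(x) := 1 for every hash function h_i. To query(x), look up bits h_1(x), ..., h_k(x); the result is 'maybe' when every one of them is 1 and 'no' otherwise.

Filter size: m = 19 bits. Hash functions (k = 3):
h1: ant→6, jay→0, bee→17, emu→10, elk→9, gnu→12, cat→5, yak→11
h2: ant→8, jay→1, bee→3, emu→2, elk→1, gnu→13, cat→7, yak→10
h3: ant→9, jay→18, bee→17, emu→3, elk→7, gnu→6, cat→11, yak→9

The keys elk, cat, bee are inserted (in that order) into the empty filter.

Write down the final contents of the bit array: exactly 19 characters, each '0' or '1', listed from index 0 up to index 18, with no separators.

Start: bits=0000000000000000000
After insert 'elk': sets bits 1 7 9 -> bits=0100000101000000000
After insert 'cat': sets bits 5 7 11 -> bits=0100010101010000000
After insert 'bee': sets bits 3 17 -> bits=0101010101010000010

Answer: 0101010101010000010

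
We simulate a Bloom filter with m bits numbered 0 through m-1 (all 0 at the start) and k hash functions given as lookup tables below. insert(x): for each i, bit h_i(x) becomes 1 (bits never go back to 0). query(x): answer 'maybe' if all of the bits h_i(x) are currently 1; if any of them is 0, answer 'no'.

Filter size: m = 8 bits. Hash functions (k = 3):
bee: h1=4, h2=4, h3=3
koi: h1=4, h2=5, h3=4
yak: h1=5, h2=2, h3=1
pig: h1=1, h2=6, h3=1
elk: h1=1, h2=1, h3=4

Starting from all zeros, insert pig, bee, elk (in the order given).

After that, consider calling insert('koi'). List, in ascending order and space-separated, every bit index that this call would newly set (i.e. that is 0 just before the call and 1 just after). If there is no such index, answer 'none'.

Answer: 5

Derivation:
Start: bits=00000000
After insert 'pig': sets bits 1 6 -> bits=01000010
After insert 'bee': sets bits 3 4 -> bits=01011010
After insert 'elk': sets bits 1 4 -> bits=01011010
insert 'koi' would touch bits 4 5; currently bit4=1, bit5=0
Bits that are 0 among those (would change 0->1): 5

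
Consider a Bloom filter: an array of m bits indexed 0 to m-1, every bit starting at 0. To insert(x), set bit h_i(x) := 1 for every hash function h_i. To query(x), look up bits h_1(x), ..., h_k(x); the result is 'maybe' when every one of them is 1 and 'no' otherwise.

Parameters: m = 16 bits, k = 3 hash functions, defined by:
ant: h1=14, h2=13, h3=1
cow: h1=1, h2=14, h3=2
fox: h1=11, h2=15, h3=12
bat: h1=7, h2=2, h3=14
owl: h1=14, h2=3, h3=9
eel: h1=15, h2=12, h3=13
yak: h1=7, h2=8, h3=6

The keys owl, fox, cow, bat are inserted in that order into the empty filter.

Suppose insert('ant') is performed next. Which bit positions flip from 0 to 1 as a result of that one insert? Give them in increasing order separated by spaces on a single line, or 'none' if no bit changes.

Start: bits=0000000000000000
After insert 'owl': sets bits 3 9 14 -> bits=0001000001000010
After insert 'fox': sets bits 11 12 15 -> bits=0001000001011011
After insert 'cow': sets bits 1 2 14 -> bits=0111000001011011
After insert 'bat': sets bits 2 7 14 -> bits=0111000101011011
insert 'ant' would touch bits 1 13 14; currently bit1=1, bit13=0, bit14=1
Bits that are 0 among those (would change 0->1): 13

Answer: 13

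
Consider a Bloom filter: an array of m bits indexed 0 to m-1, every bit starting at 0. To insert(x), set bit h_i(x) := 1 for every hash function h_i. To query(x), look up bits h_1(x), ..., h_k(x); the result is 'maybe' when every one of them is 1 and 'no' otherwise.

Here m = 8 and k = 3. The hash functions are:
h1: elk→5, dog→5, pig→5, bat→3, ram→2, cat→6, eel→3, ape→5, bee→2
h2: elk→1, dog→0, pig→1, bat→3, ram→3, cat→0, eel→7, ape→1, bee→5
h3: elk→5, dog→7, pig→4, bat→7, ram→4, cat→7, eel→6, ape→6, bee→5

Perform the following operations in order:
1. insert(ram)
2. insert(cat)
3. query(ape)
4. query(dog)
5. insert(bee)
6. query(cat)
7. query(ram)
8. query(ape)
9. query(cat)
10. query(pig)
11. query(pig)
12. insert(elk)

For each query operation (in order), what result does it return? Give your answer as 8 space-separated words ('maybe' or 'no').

Start: bits=00000000
Op 1: insert ram -> sets bits 2 3 4 -> bits=00111000
Op 2: insert cat -> sets bits 0 6 7 -> bits=10111011
Op 3: query ape -> checks bit1=0, bit5=0, bit6=1 (has a 0) -> no
Op 4: query dog -> checks bit0=1, bit5=0, bit7=1 (has a 0) -> no
Op 5: insert bee -> sets bits 2 5 -> bits=10111111
Op 6: query cat -> checks bit0=1, bit6=1, bit7=1 (all 1) -> maybe
Op 7: query ram -> checks bit2=1, bit3=1, bit4=1 (all 1) -> maybe
Op 8: query ape -> checks bit1=0, bit5=1, bit6=1 (has a 0) -> no
Op 9: query cat -> checks bit0=1, bit6=1, bit7=1 (all 1) -> maybe
Op 10: query pig -> checks bit1=0, bit4=1, bit5=1 (has a 0) -> no
Op 11: query pig -> checks bit1=0, bit4=1, bit5=1 (has a 0) -> no
Op 12: insert elk -> sets bits 1 5 -> bits=11111111
Query results in order: no no maybe maybe no maybe no no

Answer: no no maybe maybe no maybe no no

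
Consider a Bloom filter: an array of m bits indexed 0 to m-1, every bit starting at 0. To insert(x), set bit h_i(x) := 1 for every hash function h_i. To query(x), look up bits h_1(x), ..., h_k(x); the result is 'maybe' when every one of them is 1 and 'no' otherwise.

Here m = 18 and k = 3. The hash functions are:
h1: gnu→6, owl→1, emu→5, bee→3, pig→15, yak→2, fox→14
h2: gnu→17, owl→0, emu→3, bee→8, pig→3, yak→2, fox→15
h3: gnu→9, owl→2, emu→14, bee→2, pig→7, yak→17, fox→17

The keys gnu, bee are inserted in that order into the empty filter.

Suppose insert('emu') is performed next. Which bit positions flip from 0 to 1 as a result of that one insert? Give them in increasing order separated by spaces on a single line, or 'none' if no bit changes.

Start: bits=000000000000000000
After insert 'gnu': sets bits 6 9 17 -> bits=000000100100000001
After insert 'bee': sets bits 2 3 8 -> bits=001100101100000001
insert 'emu' would touch bits 3 5 14; currently bit3=1, bit5=0, bit14=0
Bits that are 0 among those (would change 0->1): 5 14

Answer: 5 14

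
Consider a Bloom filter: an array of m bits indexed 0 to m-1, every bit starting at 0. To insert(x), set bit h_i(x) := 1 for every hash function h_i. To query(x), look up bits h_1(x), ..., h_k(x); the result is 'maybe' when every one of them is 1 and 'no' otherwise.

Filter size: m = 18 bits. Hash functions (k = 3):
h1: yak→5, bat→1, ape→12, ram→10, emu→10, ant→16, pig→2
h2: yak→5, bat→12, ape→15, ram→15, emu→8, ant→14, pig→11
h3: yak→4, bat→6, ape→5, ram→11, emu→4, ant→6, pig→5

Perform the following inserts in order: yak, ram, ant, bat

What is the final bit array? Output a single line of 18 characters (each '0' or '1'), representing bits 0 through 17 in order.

Start: bits=000000000000000000
After insert 'yak': sets bits 4 5 -> bits=000011000000000000
After insert 'ram': sets bits 10 11 15 -> bits=000011000011000100
After insert 'ant': sets bits 6 14 16 -> bits=000011100011001110
After insert 'bat': sets bits 1 6 12 -> bits=010011100011101110

Answer: 010011100011101110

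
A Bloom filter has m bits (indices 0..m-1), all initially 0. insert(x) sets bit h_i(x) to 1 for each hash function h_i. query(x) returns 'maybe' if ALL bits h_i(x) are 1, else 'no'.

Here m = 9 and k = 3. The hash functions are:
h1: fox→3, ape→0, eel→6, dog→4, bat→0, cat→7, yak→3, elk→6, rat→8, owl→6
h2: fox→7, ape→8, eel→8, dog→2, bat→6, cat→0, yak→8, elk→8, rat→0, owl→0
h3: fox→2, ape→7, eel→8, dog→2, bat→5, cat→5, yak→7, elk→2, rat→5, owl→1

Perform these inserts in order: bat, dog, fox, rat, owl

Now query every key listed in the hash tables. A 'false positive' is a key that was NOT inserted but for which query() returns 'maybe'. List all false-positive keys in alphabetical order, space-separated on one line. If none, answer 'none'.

Start: bits=000000000
After insert 'bat': sets bits 0 5 6 -> bits=100001100
After insert 'dog': sets bits 2 4 -> bits=101011100
After insert 'fox': sets bits 2 3 7 -> bits=101111110
After insert 'rat': sets bits 0 5 8 -> bits=101111111
After insert 'owl': sets bits 0 1 6 -> bits=111111111
Not inserted: ape cat eel elk yak — query each against bits=111111111:
query ape: checks bit0=1, bit7=1, bit8=1 (all 1) -> maybe => FALSE POSITIVE
query cat: checks bit0=1, bit5=1, bit7=1 (all 1) -> maybe => FALSE POSITIVE
query eel: checks bit6=1, bit8=1 (all 1) -> maybe => FALSE POSITIVE
query elk: checks bit2=1, bit6=1, bit8=1 (all 1) -> maybe => FALSE POSITIVE
query yak: checks bit3=1, bit7=1, bit8=1 (all 1) -> maybe => FALSE POSITIVE
False positives (alphabetical): ape cat eel elk yak

Answer: ape cat eel elk yak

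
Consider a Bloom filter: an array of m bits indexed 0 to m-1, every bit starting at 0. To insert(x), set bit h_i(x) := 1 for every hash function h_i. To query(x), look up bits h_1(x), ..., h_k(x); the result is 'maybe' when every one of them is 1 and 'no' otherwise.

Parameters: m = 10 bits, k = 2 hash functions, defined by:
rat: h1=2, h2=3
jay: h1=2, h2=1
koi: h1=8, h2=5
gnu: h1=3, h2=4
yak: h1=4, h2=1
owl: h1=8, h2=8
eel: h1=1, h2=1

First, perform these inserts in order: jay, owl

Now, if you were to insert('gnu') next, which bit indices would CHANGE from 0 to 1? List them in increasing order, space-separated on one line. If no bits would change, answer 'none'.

Start: bits=0000000000
After insert 'jay': sets bits 1 2 -> bits=0110000000
After insert 'owl': sets bits 8 -> bits=0110000010
insert 'gnu' would touch bits 3 4; currently bit3=0, bit4=0
Bits that are 0 among those (would change 0->1): 3 4

Answer: 3 4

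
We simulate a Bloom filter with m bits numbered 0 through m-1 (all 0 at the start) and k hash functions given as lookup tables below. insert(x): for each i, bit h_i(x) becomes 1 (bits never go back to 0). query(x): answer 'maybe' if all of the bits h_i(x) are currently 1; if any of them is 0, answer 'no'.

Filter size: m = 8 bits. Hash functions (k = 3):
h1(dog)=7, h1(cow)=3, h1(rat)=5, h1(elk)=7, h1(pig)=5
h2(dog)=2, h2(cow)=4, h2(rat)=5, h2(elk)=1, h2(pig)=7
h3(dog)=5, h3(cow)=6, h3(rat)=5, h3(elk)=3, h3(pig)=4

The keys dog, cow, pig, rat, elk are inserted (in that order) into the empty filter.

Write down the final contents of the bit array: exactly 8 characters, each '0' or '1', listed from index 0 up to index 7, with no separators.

Start: bits=00000000
After insert 'dog': sets bits 2 5 7 -> bits=00100101
After insert 'cow': sets bits 3 4 6 -> bits=00111111
After insert 'pig': sets bits 4 5 7 -> bits=00111111
After insert 'rat': sets bits 5 -> bits=00111111
After insert 'elk': sets bits 1 3 7 -> bits=01111111

Answer: 01111111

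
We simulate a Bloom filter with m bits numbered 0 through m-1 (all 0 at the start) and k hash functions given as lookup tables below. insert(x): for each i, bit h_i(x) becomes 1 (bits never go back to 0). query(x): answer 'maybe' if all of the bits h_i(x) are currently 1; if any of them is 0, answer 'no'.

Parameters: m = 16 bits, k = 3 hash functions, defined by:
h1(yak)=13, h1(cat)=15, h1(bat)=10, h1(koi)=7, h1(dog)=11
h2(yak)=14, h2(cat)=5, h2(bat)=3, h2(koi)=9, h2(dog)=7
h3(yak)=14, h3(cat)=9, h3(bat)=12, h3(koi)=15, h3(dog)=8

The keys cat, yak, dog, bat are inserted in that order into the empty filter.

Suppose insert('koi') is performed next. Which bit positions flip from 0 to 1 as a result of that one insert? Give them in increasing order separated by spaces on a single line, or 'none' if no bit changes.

Start: bits=0000000000000000
After insert 'cat': sets bits 5 9 15 -> bits=0000010001000001
After insert 'yak': sets bits 13 14 -> bits=0000010001000111
After insert 'dog': sets bits 7 8 11 -> bits=0000010111010111
After insert 'bat': sets bits 3 10 12 -> bits=0001010111111111
insert 'koi' would touch bits 7 9 15; currently bit7=1, bit9=1, bit15=1
Bits that are 0 among those (would change 0->1): none

Answer: none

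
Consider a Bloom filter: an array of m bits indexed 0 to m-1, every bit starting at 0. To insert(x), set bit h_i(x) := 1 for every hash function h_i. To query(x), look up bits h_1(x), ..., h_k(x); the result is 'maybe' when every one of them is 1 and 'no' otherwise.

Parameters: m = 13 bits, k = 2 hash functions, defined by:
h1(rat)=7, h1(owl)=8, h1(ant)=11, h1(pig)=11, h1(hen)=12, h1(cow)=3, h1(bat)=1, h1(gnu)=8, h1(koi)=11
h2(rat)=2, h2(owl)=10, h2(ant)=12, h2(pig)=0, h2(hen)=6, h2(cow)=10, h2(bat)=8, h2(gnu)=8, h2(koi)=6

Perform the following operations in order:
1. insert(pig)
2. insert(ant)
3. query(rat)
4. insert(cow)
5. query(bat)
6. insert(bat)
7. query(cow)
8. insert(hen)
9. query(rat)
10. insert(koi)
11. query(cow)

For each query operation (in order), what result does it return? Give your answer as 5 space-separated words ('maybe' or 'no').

Answer: no no maybe no maybe

Derivation:
Start: bits=0000000000000
Op 1: insert pig -> sets bits 0 11 -> bits=1000000000010
Op 2: insert ant -> sets bits 11 12 -> bits=1000000000011
Op 3: query rat -> checks bit2=0, bit7=0 (has a 0) -> no
Op 4: insert cow -> sets bits 3 10 -> bits=1001000000111
Op 5: query bat -> checks bit1=0, bit8=0 (has a 0) -> no
Op 6: insert bat -> sets bits 1 8 -> bits=1101000010111
Op 7: query cow -> checks bit3=1, bit10=1 (all 1) -> maybe
Op 8: insert hen -> sets bits 6 12 -> bits=1101001010111
Op 9: query rat -> checks bit2=0, bit7=0 (has a 0) -> no
Op 10: insert koi -> sets bits 6 11 -> bits=1101001010111
Op 11: query cow -> checks bit3=1, bit10=1 (all 1) -> maybe
Query results in order: no no maybe no maybe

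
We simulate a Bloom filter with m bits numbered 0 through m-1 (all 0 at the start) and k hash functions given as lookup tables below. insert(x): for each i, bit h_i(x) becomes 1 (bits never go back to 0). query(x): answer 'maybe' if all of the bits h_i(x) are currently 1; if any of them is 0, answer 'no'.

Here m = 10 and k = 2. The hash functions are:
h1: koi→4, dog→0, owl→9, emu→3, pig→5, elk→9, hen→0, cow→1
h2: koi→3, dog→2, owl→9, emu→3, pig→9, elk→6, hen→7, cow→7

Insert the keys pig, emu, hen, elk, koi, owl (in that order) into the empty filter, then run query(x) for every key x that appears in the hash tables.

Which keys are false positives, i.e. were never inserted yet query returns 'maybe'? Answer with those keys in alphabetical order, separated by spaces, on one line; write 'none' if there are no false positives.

Answer: none

Derivation:
Start: bits=0000000000
After insert 'pig': sets bits 5 9 -> bits=0000010001
After insert 'emu': sets bits 3 -> bits=0001010001
After insert 'hen': sets bits 0 7 -> bits=1001010101
After insert 'elk': sets bits 6 9 -> bits=1001011101
After insert 'koi': sets bits 3 4 -> bits=1001111101
After insert 'owl': sets bits 9 -> bits=1001111101
Not inserted: cow dog — query each against bits=1001111101:
query cow: checks bit1=0, bit7=1 (has a 0) -> no => not a false positive
query dog: checks bit0=1, bit2=0 (has a 0) -> no => not a false positive
False positives (alphabetical): none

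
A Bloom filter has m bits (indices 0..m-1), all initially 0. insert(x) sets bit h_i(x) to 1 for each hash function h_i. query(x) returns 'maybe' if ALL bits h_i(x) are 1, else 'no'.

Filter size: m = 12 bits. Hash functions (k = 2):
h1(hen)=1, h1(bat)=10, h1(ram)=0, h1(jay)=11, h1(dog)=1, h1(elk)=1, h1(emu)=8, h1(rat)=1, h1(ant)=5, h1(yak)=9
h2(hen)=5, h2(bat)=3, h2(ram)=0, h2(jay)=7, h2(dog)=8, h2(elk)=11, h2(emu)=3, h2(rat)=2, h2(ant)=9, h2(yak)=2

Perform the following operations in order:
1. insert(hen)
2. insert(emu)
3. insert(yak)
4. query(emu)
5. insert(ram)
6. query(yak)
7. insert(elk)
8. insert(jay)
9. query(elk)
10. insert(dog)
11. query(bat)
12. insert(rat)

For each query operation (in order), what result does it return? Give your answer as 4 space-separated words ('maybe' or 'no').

Answer: maybe maybe maybe no

Derivation:
Start: bits=000000000000
Op 1: insert hen -> sets bits 1 5 -> bits=010001000000
Op 2: insert emu -> sets bits 3 8 -> bits=010101001000
Op 3: insert yak -> sets bits 2 9 -> bits=011101001100
Op 4: query emu -> checks bit3=1, bit8=1 (all 1) -> maybe
Op 5: insert ram -> sets bits 0 -> bits=111101001100
Op 6: query yak -> checks bit2=1, bit9=1 (all 1) -> maybe
Op 7: insert elk -> sets bits 1 11 -> bits=111101001101
Op 8: insert jay -> sets bits 7 11 -> bits=111101011101
Op 9: query elk -> checks bit1=1, bit11=1 (all 1) -> maybe
Op 10: insert dog -> sets bits 1 8 -> bits=111101011101
Op 11: query bat -> checks bit3=1, bit10=0 (has a 0) -> no
Op 12: insert rat -> sets bits 1 2 -> bits=111101011101
Query results in order: maybe maybe maybe no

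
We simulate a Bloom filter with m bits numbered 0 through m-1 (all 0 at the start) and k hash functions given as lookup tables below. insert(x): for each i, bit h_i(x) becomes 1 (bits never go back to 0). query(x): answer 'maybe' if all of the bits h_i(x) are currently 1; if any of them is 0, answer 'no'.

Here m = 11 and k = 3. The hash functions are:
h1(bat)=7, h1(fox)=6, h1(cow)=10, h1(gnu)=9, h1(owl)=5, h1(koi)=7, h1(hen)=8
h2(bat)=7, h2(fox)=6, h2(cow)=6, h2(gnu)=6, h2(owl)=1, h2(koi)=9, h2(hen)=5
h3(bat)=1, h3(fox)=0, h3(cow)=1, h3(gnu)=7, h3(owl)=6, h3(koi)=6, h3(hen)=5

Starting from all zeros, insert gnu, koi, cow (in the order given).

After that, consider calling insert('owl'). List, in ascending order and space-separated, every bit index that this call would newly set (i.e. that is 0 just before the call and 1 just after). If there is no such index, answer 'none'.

Start: bits=00000000000
After insert 'gnu': sets bits 6 7 9 -> bits=00000011010
After insert 'koi': sets bits 6 7 9 -> bits=00000011010
After insert 'cow': sets bits 1 6 10 -> bits=01000011011
insert 'owl' would touch bits 1 5 6; currently bit1=1, bit5=0, bit6=1
Bits that are 0 among those (would change 0->1): 5

Answer: 5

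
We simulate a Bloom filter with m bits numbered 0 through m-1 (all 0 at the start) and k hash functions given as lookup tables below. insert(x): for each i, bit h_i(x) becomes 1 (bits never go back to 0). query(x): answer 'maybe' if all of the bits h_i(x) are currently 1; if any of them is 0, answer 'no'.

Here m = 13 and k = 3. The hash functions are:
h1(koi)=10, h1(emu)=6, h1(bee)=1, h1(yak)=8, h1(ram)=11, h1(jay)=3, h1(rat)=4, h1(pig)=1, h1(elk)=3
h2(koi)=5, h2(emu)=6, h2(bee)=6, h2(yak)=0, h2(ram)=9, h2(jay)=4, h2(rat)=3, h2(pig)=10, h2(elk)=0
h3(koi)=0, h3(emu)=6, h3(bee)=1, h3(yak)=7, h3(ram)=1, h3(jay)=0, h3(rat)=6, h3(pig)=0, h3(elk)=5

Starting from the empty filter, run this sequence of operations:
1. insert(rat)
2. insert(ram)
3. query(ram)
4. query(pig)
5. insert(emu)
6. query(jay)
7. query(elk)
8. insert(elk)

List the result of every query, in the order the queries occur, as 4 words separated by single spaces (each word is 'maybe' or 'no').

Start: bits=0000000000000
Op 1: insert rat -> sets bits 3 4 6 -> bits=0001101000000
Op 2: insert ram -> sets bits 1 9 11 -> bits=0101101001010
Op 3: query ram -> checks bit1=1, bit9=1, bit11=1 (all 1) -> maybe
Op 4: query pig -> checks bit0=0, bit1=1, bit10=0 (has a 0) -> no
Op 5: insert emu -> sets bits 6 -> bits=0101101001010
Op 6: query jay -> checks bit0=0, bit3=1, bit4=1 (has a 0) -> no
Op 7: query elk -> checks bit0=0, bit3=1, bit5=0 (has a 0) -> no
Op 8: insert elk -> sets bits 0 3 5 -> bits=1101111001010
Query results in order: maybe no no no

Answer: maybe no no no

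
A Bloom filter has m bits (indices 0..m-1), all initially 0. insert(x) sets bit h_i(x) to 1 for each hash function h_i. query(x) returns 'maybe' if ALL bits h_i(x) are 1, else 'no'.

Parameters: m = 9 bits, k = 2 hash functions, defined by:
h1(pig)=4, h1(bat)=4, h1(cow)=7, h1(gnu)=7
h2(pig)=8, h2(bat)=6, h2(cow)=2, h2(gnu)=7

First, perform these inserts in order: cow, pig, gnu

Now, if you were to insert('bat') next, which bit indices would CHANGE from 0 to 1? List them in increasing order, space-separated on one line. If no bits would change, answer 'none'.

Answer: 6

Derivation:
Start: bits=000000000
After insert 'cow': sets bits 2 7 -> bits=001000010
After insert 'pig': sets bits 4 8 -> bits=001010011
After insert 'gnu': sets bits 7 -> bits=001010011
insert 'bat' would touch bits 4 6; currently bit4=1, bit6=0
Bits that are 0 among those (would change 0->1): 6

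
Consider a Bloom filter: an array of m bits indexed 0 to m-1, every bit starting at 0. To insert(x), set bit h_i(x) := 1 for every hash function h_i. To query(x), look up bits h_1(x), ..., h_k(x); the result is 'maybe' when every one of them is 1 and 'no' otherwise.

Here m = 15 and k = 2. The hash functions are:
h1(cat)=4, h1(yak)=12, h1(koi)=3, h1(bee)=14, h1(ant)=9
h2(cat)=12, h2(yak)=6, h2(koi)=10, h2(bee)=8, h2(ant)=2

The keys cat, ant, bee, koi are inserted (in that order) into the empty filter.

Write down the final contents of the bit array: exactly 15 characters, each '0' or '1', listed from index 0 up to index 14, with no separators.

Answer: 001110001110101

Derivation:
Start: bits=000000000000000
After insert 'cat': sets bits 4 12 -> bits=000010000000100
After insert 'ant': sets bits 2 9 -> bits=001010000100100
After insert 'bee': sets bits 8 14 -> bits=001010001100101
After insert 'koi': sets bits 3 10 -> bits=001110001110101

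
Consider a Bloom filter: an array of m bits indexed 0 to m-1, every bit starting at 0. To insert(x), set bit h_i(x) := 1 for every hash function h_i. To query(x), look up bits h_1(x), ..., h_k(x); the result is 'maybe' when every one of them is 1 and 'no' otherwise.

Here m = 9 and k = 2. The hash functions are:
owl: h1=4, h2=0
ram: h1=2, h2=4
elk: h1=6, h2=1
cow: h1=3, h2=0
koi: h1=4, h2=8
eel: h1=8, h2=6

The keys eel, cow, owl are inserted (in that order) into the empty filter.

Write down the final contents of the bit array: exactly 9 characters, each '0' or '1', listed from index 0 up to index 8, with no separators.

Answer: 100110101

Derivation:
Start: bits=000000000
After insert 'eel': sets bits 6 8 -> bits=000000101
After insert 'cow': sets bits 0 3 -> bits=100100101
After insert 'owl': sets bits 0 4 -> bits=100110101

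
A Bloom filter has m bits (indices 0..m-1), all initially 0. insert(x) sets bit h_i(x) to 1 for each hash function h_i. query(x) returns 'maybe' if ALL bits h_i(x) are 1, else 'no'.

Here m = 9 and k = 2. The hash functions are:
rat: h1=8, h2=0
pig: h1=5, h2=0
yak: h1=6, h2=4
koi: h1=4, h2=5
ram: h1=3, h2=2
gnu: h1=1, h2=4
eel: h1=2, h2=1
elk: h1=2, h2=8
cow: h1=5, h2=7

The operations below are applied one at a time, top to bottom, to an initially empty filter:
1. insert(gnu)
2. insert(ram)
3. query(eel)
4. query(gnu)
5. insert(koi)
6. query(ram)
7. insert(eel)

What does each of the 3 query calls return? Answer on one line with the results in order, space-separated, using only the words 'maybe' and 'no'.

Start: bits=000000000
Op 1: insert gnu -> sets bits 1 4 -> bits=010010000
Op 2: insert ram -> sets bits 2 3 -> bits=011110000
Op 3: query eel -> checks bit1=1, bit2=1 (all 1) -> maybe
Op 4: query gnu -> checks bit1=1, bit4=1 (all 1) -> maybe
Op 5: insert koi -> sets bits 4 5 -> bits=011111000
Op 6: query ram -> checks bit2=1, bit3=1 (all 1) -> maybe
Op 7: insert eel -> sets bits 1 2 -> bits=011111000
Query results in order: maybe maybe maybe

Answer: maybe maybe maybe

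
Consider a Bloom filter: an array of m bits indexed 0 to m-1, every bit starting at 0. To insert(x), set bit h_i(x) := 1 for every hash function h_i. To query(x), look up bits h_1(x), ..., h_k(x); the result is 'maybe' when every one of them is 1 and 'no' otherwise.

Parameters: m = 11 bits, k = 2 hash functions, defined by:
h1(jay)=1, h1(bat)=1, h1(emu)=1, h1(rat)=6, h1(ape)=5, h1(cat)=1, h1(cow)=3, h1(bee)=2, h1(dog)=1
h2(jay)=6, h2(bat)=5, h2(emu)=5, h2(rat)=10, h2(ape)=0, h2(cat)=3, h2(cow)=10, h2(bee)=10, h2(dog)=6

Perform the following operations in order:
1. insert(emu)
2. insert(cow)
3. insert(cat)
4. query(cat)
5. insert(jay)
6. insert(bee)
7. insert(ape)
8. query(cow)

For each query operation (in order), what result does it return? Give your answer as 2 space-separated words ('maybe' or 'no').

Answer: maybe maybe

Derivation:
Start: bits=00000000000
Op 1: insert emu -> sets bits 1 5 -> bits=01000100000
Op 2: insert cow -> sets bits 3 10 -> bits=01010100001
Op 3: insert cat -> sets bits 1 3 -> bits=01010100001
Op 4: query cat -> checks bit1=1, bit3=1 (all 1) -> maybe
Op 5: insert jay -> sets bits 1 6 -> bits=01010110001
Op 6: insert bee -> sets bits 2 10 -> bits=01110110001
Op 7: insert ape -> sets bits 0 5 -> bits=11110110001
Op 8: query cow -> checks bit3=1, bit10=1 (all 1) -> maybe
Query results in order: maybe maybe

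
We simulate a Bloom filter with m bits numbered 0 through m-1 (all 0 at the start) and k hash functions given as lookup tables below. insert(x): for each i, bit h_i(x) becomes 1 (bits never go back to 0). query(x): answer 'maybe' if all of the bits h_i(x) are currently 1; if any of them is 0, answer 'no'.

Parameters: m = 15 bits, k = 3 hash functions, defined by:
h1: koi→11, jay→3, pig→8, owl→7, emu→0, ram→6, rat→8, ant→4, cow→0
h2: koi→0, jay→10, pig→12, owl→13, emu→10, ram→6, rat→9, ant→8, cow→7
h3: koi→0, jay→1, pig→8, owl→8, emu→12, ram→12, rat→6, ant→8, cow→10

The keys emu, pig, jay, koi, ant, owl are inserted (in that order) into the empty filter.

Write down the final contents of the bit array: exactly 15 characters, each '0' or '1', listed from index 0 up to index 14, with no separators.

Answer: 110110011011110

Derivation:
Start: bits=000000000000000
After insert 'emu': sets bits 0 10 12 -> bits=100000000010100
After insert 'pig': sets bits 8 12 -> bits=100000001010100
After insert 'jay': sets bits 1 3 10 -> bits=110100001010100
After insert 'koi': sets bits 0 11 -> bits=110100001011100
After insert 'ant': sets bits 4 8 -> bits=110110001011100
After insert 'owl': sets bits 7 8 13 -> bits=110110011011110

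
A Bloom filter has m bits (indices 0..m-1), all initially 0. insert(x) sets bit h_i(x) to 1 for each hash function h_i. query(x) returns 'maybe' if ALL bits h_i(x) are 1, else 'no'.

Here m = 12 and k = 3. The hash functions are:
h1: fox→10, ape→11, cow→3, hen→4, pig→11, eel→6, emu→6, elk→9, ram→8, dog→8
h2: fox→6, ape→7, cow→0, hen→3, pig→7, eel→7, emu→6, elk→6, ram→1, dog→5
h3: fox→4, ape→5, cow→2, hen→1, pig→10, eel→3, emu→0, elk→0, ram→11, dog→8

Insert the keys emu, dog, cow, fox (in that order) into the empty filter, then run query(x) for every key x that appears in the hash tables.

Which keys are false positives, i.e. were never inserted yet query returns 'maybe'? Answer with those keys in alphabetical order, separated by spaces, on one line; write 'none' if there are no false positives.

Answer: none

Derivation:
Start: bits=000000000000
After insert 'emu': sets bits 0 6 -> bits=100000100000
After insert 'dog': sets bits 5 8 -> bits=100001101000
After insert 'cow': sets bits 0 2 3 -> bits=101101101000
After insert 'fox': sets bits 4 6 10 -> bits=101111101010
Not inserted: ape eel elk hen pig ram — query each against bits=101111101010:
query ape: checks bit5=1, bit7=0, bit11=0 (has a 0) -> no => not a false positive
query eel: checks bit3=1, bit6=1, bit7=0 (has a 0) -> no => not a false positive
query elk: checks bit0=1, bit6=1, bit9=0 (has a 0) -> no => not a false positive
query hen: checks bit1=0, bit3=1, bit4=1 (has a 0) -> no => not a false positive
query pig: checks bit7=0, bit10=1, bit11=0 (has a 0) -> no => not a false positive
query ram: checks bit1=0, bit8=1, bit11=0 (has a 0) -> no => not a false positive
False positives (alphabetical): none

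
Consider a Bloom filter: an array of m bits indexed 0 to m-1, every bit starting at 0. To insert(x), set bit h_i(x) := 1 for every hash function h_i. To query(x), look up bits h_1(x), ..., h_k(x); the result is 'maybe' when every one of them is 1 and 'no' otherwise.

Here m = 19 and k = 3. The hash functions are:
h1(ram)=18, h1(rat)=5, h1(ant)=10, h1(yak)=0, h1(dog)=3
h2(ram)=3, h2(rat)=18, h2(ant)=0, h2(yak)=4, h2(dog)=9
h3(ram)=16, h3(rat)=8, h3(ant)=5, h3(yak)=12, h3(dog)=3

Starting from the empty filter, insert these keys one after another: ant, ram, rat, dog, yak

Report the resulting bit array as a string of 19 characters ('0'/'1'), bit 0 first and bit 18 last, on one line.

Answer: 1001110011101000101

Derivation:
Start: bits=0000000000000000000
After insert 'ant': sets bits 0 5 10 -> bits=1000010000100000000
After insert 'ram': sets bits 3 16 18 -> bits=1001010000100000101
After insert 'rat': sets bits 5 8 18 -> bits=1001010010100000101
After insert 'dog': sets bits 3 9 -> bits=1001010011100000101
After insert 'yak': sets bits 0 4 12 -> bits=1001110011101000101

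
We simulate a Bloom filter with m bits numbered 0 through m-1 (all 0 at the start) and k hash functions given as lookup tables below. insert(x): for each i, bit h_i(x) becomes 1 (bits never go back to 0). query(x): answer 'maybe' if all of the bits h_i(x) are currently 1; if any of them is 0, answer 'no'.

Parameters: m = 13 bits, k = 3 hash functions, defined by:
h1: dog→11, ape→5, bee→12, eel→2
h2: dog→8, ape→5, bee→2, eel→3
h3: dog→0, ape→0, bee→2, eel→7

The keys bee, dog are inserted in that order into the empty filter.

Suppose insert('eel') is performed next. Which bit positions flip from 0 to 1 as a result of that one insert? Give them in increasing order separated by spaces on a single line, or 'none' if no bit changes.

Answer: 3 7

Derivation:
Start: bits=0000000000000
After insert 'bee': sets bits 2 12 -> bits=0010000000001
After insert 'dog': sets bits 0 8 11 -> bits=1010000010011
insert 'eel' would touch bits 2 3 7; currently bit2=1, bit3=0, bit7=0
Bits that are 0 among those (would change 0->1): 3 7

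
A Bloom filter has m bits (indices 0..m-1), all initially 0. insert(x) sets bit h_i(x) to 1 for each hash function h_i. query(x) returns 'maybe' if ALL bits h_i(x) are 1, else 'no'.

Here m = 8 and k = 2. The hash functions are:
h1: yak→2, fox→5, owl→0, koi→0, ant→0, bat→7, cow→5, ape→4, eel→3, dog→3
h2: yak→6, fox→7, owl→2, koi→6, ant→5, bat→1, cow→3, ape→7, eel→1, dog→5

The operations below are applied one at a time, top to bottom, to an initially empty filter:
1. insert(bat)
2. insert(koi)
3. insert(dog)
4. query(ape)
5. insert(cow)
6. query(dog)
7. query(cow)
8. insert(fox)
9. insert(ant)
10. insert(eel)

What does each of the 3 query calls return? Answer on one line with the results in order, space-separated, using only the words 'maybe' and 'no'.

Answer: no maybe maybe

Derivation:
Start: bits=00000000
Op 1: insert bat -> sets bits 1 7 -> bits=01000001
Op 2: insert koi -> sets bits 0 6 -> bits=11000011
Op 3: insert dog -> sets bits 3 5 -> bits=11010111
Op 4: query ape -> checks bit4=0, bit7=1 (has a 0) -> no
Op 5: insert cow -> sets bits 3 5 -> bits=11010111
Op 6: query dog -> checks bit3=1, bit5=1 (all 1) -> maybe
Op 7: query cow -> checks bit3=1, bit5=1 (all 1) -> maybe
Op 8: insert fox -> sets bits 5 7 -> bits=11010111
Op 9: insert ant -> sets bits 0 5 -> bits=11010111
Op 10: insert eel -> sets bits 1 3 -> bits=11010111
Query results in order: no maybe maybe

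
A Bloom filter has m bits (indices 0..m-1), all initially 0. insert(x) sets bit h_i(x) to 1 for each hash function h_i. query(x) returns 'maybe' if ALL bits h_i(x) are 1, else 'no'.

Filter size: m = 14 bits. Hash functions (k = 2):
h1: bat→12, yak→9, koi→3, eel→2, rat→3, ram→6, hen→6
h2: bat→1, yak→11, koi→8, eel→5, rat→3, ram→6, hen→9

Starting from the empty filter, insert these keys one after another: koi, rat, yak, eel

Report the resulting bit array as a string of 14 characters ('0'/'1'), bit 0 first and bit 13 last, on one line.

Answer: 00110100110100

Derivation:
Start: bits=00000000000000
After insert 'koi': sets bits 3 8 -> bits=00010000100000
After insert 'rat': sets bits 3 -> bits=00010000100000
After insert 'yak': sets bits 9 11 -> bits=00010000110100
After insert 'eel': sets bits 2 5 -> bits=00110100110100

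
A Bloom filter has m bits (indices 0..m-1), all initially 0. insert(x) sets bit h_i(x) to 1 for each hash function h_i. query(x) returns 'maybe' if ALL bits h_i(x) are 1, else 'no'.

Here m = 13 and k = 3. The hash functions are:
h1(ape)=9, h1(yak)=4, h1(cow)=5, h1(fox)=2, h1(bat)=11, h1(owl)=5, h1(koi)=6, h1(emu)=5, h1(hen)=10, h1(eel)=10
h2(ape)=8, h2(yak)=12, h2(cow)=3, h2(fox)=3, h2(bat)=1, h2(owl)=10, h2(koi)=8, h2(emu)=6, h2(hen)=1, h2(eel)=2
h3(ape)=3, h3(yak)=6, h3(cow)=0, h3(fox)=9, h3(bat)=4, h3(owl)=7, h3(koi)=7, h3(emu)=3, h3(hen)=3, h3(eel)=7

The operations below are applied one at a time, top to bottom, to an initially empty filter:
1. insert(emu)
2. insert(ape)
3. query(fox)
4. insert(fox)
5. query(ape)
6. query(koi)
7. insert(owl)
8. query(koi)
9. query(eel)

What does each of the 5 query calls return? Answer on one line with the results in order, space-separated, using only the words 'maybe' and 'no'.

Answer: no maybe no maybe maybe

Derivation:
Start: bits=0000000000000
Op 1: insert emu -> sets bits 3 5 6 -> bits=0001011000000
Op 2: insert ape -> sets bits 3 8 9 -> bits=0001011011000
Op 3: query fox -> checks bit2=0, bit3=1, bit9=1 (has a 0) -> no
Op 4: insert fox -> sets bits 2 3 9 -> bits=0011011011000
Op 5: query ape -> checks bit3=1, bit8=1, bit9=1 (all 1) -> maybe
Op 6: query koi -> checks bit6=1, bit7=0, bit8=1 (has a 0) -> no
Op 7: insert owl -> sets bits 5 7 10 -> bits=0011011111100
Op 8: query koi -> checks bit6=1, bit7=1, bit8=1 (all 1) -> maybe
Op 9: query eel -> checks bit2=1, bit7=1, bit10=1 (all 1) -> maybe
Query results in order: no maybe no maybe maybe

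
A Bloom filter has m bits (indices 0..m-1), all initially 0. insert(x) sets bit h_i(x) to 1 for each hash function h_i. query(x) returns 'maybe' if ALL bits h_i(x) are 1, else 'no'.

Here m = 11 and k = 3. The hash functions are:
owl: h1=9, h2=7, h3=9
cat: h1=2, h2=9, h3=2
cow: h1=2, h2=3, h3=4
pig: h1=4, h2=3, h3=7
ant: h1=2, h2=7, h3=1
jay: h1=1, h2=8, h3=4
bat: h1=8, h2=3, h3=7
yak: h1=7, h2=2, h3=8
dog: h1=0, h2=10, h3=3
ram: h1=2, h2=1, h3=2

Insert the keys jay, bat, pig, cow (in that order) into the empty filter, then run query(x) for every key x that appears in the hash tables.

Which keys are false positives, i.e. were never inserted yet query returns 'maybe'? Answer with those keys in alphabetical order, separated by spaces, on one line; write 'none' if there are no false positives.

Start: bits=00000000000
After insert 'jay': sets bits 1 4 8 -> bits=01001000100
After insert 'bat': sets bits 3 7 8 -> bits=01011001100
After insert 'pig': sets bits 3 4 7 -> bits=01011001100
After insert 'cow': sets bits 2 3 4 -> bits=01111001100
Not inserted: ant cat dog owl ram yak — query each against bits=01111001100:
query ant: checks bit1=1, bit2=1, bit7=1 (all 1) -> maybe => FALSE POSITIVE
query cat: checks bit2=1, bit9=0 (has a 0) -> no => not a false positive
query dog: checks bit0=0, bit3=1, bit10=0 (has a 0) -> no => not a false positive
query owl: checks bit7=1, bit9=0 (has a 0) -> no => not a false positive
query ram: checks bit1=1, bit2=1 (all 1) -> maybe => FALSE POSITIVE
query yak: checks bit2=1, bit7=1, bit8=1 (all 1) -> maybe => FALSE POSITIVE
False positives (alphabetical): ant ram yak

Answer: ant ram yak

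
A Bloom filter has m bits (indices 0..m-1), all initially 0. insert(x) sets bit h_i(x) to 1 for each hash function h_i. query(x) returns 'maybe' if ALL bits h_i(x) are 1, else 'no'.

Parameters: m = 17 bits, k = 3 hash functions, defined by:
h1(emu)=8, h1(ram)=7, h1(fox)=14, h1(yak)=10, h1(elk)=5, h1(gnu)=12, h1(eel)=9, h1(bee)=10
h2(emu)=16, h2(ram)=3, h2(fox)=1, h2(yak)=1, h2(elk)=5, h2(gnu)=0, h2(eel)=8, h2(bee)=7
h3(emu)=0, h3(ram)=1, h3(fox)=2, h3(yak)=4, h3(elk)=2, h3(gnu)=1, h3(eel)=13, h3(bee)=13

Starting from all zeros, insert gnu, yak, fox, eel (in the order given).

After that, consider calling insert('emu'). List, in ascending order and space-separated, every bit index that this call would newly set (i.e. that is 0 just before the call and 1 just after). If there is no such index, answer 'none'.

Start: bits=00000000000000000
After insert 'gnu': sets bits 0 1 12 -> bits=11000000000010000
After insert 'yak': sets bits 1 4 10 -> bits=11001000001010000
After insert 'fox': sets bits 1 2 14 -> bits=11101000001010100
After insert 'eel': sets bits 8 9 13 -> bits=11101000111011100
insert 'emu' would touch bits 0 8 16; currently bit0=1, bit8=1, bit16=0
Bits that are 0 among those (would change 0->1): 16

Answer: 16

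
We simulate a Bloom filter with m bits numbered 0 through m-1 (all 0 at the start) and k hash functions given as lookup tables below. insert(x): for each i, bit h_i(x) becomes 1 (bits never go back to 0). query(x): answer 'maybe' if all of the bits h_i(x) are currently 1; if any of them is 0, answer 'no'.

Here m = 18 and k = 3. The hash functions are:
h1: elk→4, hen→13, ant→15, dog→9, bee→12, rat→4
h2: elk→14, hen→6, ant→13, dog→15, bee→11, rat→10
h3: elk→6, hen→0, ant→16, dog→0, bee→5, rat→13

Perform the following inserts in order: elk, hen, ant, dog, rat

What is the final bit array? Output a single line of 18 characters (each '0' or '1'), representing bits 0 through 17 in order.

Start: bits=000000000000000000
After insert 'elk': sets bits 4 6 14 -> bits=000010100000001000
After insert 'hen': sets bits 0 6 13 -> bits=100010100000011000
After insert 'ant': sets bits 13 15 16 -> bits=100010100000011110
After insert 'dog': sets bits 0 9 15 -> bits=100010100100011110
After insert 'rat': sets bits 4 10 13 -> bits=100010100110011110

Answer: 100010100110011110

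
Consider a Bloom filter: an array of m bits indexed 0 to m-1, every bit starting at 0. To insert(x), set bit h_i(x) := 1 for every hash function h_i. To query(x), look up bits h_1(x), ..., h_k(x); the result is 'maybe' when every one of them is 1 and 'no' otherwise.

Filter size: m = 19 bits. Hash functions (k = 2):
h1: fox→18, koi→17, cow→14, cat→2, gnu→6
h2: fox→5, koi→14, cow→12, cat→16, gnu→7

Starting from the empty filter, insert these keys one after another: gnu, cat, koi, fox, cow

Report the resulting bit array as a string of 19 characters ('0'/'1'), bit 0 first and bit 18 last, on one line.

Answer: 0010011100001010111

Derivation:
Start: bits=0000000000000000000
After insert 'gnu': sets bits 6 7 -> bits=0000001100000000000
After insert 'cat': sets bits 2 16 -> bits=0010001100000000100
After insert 'koi': sets bits 14 17 -> bits=0010001100000010110
After insert 'fox': sets bits 5 18 -> bits=0010011100000010111
After insert 'cow': sets bits 12 14 -> bits=0010011100001010111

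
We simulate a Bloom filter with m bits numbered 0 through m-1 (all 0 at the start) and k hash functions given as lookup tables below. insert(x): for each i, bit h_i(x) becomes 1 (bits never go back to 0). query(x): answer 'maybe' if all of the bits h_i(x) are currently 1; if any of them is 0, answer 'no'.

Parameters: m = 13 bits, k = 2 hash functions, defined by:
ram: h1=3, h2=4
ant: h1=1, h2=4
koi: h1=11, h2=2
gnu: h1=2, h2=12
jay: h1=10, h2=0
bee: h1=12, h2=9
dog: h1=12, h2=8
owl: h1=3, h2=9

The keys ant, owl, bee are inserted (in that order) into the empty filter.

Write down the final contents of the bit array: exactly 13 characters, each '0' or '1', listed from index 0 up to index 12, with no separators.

Answer: 0101100001001

Derivation:
Start: bits=0000000000000
After insert 'ant': sets bits 1 4 -> bits=0100100000000
After insert 'owl': sets bits 3 9 -> bits=0101100001000
After insert 'bee': sets bits 9 12 -> bits=0101100001001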